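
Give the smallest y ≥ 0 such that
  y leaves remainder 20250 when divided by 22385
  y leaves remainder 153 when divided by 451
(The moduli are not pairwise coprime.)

176945

Combine the congruences pairwise.
gcd(22385, 451) = 11 and 11 | (153 − 20250), so the pair is consistent; merging gives y ≡ 176945 (mod 917785), where 917785 = lcm(22385, 451).
The solution is unique modulo lcm(22385, 451) = 917785.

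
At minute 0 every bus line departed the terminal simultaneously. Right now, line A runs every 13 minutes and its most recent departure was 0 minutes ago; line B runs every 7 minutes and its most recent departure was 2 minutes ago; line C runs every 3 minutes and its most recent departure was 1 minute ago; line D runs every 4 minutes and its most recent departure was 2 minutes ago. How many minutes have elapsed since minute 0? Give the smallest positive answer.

1066

From t ≡ 0 (mod 13) write t = 0 + 13s. Substituting into t ≡ 2 (mod 7) gives 13s ≡ 2 (mod 7), and since 6⁻¹ ≡ 6 (mod 7), s ≡ 5. Hence t ≡ 0 + 13·5 = 65 (mod 91).
From t ≡ 65 (mod 91) write t = 65 + 91s. Substituting into t ≡ 1 (mod 3) gives 91s ≡ 2 (mod 3), and since 1⁻¹ ≡ 1 (mod 3), s ≡ 2. Hence t ≡ 65 + 91·2 = 247 (mod 273).
From t ≡ 247 (mod 273) write t = 247 + 273s. Substituting into t ≡ 2 (mod 4) gives 273s ≡ 3 (mod 4), and since 1⁻¹ ≡ 1 (mod 4), s ≡ 3. Hence t ≡ 247 + 273·3 = 1066 (mod 1092).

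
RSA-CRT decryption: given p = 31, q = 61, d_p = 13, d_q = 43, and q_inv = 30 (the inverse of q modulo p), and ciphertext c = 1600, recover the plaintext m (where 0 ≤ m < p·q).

m₁ = c^(d_p) mod p: c ≡ 19 (mod 31), and 19^13 mod 31 = 14.
m₂ = c^(d_q) mod q: c ≡ 14 (mod 61), and 14^43 mod 61 = 14.
h = q_inv·(m₁ − m₂) mod p = 30·(14 − 14) mod 31 = 0.
m = m₂ + h·q = 14 + 0·61 = 14.

14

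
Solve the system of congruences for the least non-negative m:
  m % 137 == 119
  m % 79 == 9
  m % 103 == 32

The moduli are pairwise coprime; N = 137·79·103 = 1114769.
N/137 = 8137; 8137 ≡ 54 (mod 137); 54·33 ≡ 1, so inverse 33.
N/79 = 14111; 14111 ≡ 49 (mod 79); 49·50 ≡ 1, so inverse 50.
N/103 = 10823; 10823 ≡ 8 (mod 103); 8·13 ≡ 1, so inverse 13.
m ≡ 119·8137·33 + 9·14111·50 + 32·10823·13 = 42806317.
42806317 mod 1114769 = 445095.

445095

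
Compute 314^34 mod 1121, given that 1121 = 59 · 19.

Mod 59: 314 ≡ 19; 19^34 ≡ 46 (mod 59).
Mod 19: 314 ≡ 10; by Fermat, exponent reduces to 34 mod 18 = 16; 10^16 ≡ 4 (mod 19).
Combine by CRT: x ≡ 46 (mod 59), x ≡ 4 (mod 19) ⇒ x ≡ 1049 (mod 1121).

1049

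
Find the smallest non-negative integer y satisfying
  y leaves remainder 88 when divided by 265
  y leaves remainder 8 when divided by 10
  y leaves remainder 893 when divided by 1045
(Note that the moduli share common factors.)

93898

Combine the congruences pairwise.
gcd(265, 10) = 5 and 5 | (8 − 88), so the pair is consistent; merging gives y ≡ 88 (mod 530), where 530 = lcm(265, 10).
gcd(530, 1045) = 5 and 5 | (893 − 88), so the pair is consistent; merging gives y ≡ 93898 (mod 110770), where 110770 = lcm(530, 1045).
The solution is unique modulo lcm(265, 10, 1045) = 110770.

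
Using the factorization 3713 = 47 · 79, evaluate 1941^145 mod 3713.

Mod 47: 1941 ≡ 14; by Fermat, exponent reduces to 145 mod 46 = 7; 14^7 ≡ 24 (mod 47).
Mod 79: 1941 ≡ 45; by Fermat, exponent reduces to 145 mod 78 = 67; 45^67 ≡ 44 (mod 79).
Combine by CRT: x ≡ 24 (mod 47), x ≡ 44 (mod 79) ⇒ x ≡ 1387 (mod 3713).

1387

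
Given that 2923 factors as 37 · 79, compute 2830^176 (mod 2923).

1015

Mod 37: 2830 ≡ 18; by Fermat, exponent reduces to 176 mod 36 = 32; 18^32 ≡ 16 (mod 37).
Mod 79: 2830 ≡ 65; by Fermat, exponent reduces to 176 mod 78 = 20; 65^20 ≡ 67 (mod 79).
Combine by CRT: x ≡ 16 (mod 37), x ≡ 67 (mod 79) ⇒ x ≡ 1015 (mod 2923).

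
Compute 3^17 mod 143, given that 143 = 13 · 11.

Mod 13: 3 ≡ 3; by Fermat, exponent reduces to 17 mod 12 = 5; 3^5 ≡ 9 (mod 13).
Mod 11: 3 ≡ 3; by Fermat, exponent reduces to 17 mod 10 = 7; 3^7 ≡ 9 (mod 11).
Combine by CRT: x ≡ 9 (mod 13), x ≡ 9 (mod 11) ⇒ x ≡ 9 (mod 143).

9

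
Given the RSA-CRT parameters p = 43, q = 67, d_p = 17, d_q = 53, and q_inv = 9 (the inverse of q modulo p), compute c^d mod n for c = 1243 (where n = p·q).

m₁ = c^(d_p) mod p: c ≡ 39 (mod 43), and 39^17 mod 43 = 22.
m₂ = c^(d_q) mod q: c ≡ 37 (mod 67), and 37^53 mod 67 = 29.
h = q_inv·(m₁ − m₂) mod p = 9·(22 − 29) mod 43 = 23.
m = m₂ + h·q = 29 + 23·67 = 1570.

1570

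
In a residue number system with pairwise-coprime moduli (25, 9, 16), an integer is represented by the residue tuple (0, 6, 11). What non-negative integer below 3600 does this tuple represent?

1275

Combine the congruences pairwise.
From x ≡ 0 (mod 25) write x = 0 + 25t. Substituting into x ≡ 6 (mod 9) gives 25t ≡ 6 (mod 9), and since 7⁻¹ ≡ 4 (mod 9), t ≡ 6. Hence x ≡ 0 + 25·6 = 150 (mod 225).
From x ≡ 150 (mod 225) write x = 150 + 225t. Substituting into x ≡ 11 (mod 16) gives 225t ≡ 5 (mod 16), and since 1⁻¹ ≡ 1 (mod 16), t ≡ 5. Hence x ≡ 150 + 225·5 = 1275 (mod 3600).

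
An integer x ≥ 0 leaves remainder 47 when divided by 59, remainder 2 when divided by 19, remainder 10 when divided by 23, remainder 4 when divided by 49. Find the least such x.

From x ≡ 47 (mod 59) write x = 47 + 59t. Substituting into x ≡ 2 (mod 19) gives 59t ≡ 12 (mod 19), and since 2⁻¹ ≡ 10 (mod 19), t ≡ 6. Hence x ≡ 47 + 59·6 = 401 (mod 1121).
From x ≡ 401 (mod 1121) write x = 401 + 1121t. Substituting into x ≡ 10 (mod 23) gives 1121t ≡ 0 (mod 23), and since 17⁻¹ ≡ 19 (mod 23), t ≡ 0. Hence x ≡ 401 + 1121·0 = 401 (mod 25783).
From x ≡ 401 (mod 25783) write x = 401 + 25783t. Substituting into x ≡ 4 (mod 49) gives 25783t ≡ 44 (mod 49), and since 9⁻¹ ≡ 11 (mod 49), t ≡ 43. Hence x ≡ 401 + 25783·43 = 1109070 (mod 1263367).

1109070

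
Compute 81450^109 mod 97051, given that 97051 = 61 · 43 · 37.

Mod 61: 81450 ≡ 15; by Fermat, exponent reduces to 109 mod 60 = 49; 15^49 ≡ 56 (mod 61).
Mod 43: 81450 ≡ 8; by Fermat, exponent reduces to 109 mod 42 = 25; 8^25 ≡ 32 (mod 43).
Mod 37: 81450 ≡ 13; by Fermat, exponent reduces to 109 mod 36 = 1; 13^1 ≡ 13 (mod 37).
Combine by CRT: x ≡ 56 (mod 61), x ≡ 32 (mod 43), x ≡ 13 (mod 37) ⇒ x ≡ 63801 (mod 97051).

63801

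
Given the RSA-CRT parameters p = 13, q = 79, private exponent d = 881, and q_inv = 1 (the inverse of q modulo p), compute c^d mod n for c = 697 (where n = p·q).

775

d_p = d mod (p−1) = 881 mod 12 = 5; d_q = d mod (q−1) = 23.
m₁ = c^(d_p) mod p: c ≡ 8 (mod 13), and 8^5 mod 13 = 8.
m₂ = c^(d_q) mod q: c ≡ 65 (mod 79), and 65^23 mod 79 = 64.
h = q_inv·(m₁ − m₂) mod p = 1·(8 − 64) mod 13 = 9.
m = m₂ + h·q = 64 + 9·79 = 775.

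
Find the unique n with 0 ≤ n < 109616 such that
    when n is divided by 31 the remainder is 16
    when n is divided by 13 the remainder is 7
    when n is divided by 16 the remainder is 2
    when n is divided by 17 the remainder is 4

The moduli are pairwise coprime; M = 31·13·16·17 = 109616.
M/31 = 3536; 3536 ≡ 2 (mod 31); 2·16 ≡ 1, so inverse 16.
M/13 = 8432; 8432 ≡ 8 (mod 13); 8·5 ≡ 1, so inverse 5.
M/16 = 6851; 6851 ≡ 3 (mod 16); 3·11 ≡ 1, so inverse 11.
M/17 = 6448; 6448 ≡ 5 (mod 17); 5·7 ≡ 1, so inverse 7.
n ≡ 16·3536·16 + 7·8432·5 + 2·6851·11 + 4·6448·7 = 1531602.
1531602 mod 109616 = 106594.

106594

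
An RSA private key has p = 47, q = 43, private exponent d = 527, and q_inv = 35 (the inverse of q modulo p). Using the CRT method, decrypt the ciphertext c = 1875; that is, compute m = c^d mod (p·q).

d_p = d mod (p−1) = 527 mod 46 = 21; d_q = d mod (q−1) = 23.
m₁ = c^(d_p) mod p: c ≡ 42 (mod 47), and 42^21 mod 47 = 32.
m₂ = c^(d_q) mod q: c ≡ 26 (mod 43), and 26^23 mod 43 = 12.
h = q_inv·(m₁ − m₂) mod p = 35·(32 − 12) mod 47 = 42.
m = m₂ + h·q = 12 + 42·43 = 1818.

1818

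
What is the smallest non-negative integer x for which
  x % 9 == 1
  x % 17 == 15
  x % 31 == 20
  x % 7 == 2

Combine the congruences pairwise.
From x ≡ 1 (mod 9) write x = 1 + 9t. Substituting into x ≡ 15 (mod 17) gives 9t ≡ 14 (mod 17), and since 9⁻¹ ≡ 2 (mod 17), t ≡ 11. Hence x ≡ 1 + 9·11 = 100 (mod 153).
From x ≡ 100 (mod 153) write x = 100 + 153t. Substituting into x ≡ 20 (mod 31) gives 153t ≡ 13 (mod 31), and since 29⁻¹ ≡ 15 (mod 31), t ≡ 9. Hence x ≡ 100 + 153·9 = 1477 (mod 4743).
From x ≡ 1477 (mod 4743) write x = 1477 + 4743t. Substituting into x ≡ 2 (mod 7) gives 4743t ≡ 2 (mod 7), and since 4⁻¹ ≡ 2 (mod 7), t ≡ 4. Hence x ≡ 1477 + 4743·4 = 20449 (mod 33201).

20449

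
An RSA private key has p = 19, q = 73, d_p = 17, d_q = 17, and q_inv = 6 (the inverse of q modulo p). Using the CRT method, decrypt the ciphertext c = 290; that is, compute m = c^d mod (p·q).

m₁ = c^(d_p) mod p: c ≡ 5 (mod 19), and 5^17 mod 19 = 4.
m₂ = c^(d_q) mod q: c ≡ 71 (mod 73), and 71^17 mod 73 = 36.
h = q_inv·(m₁ − m₂) mod p = 6·(4 − 36) mod 19 = 17.
m = m₂ + h·q = 36 + 17·73 = 1277.

1277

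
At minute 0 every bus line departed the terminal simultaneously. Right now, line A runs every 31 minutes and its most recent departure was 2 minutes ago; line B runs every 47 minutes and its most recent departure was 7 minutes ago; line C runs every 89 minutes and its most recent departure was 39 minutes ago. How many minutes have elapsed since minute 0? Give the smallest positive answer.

The moduli are pairwise coprime; N = 31·47·89 = 129673.
N/31 = 4183; 4183 ≡ 29 (mod 31); 29·15 ≡ 1, so inverse 15.
N/47 = 2759; 2759 ≡ 33 (mod 47); 33·10 ≡ 1, so inverse 10.
N/89 = 1457; 1457 ≡ 33 (mod 89); 33·27 ≡ 1, so inverse 27.
t ≡ 2·4183·15 + 7·2759·10 + 39·1457·27 = 1852841.
1852841 mod 129673 = 37419.

37419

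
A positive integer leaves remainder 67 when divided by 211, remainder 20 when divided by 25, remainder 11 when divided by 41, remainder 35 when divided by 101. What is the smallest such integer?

The moduli are pairwise coprime; M = 211·25·41·101 = 21843775.
M/211 = 103525; 103525 ≡ 135 (mod 211); 135·186 ≡ 1, so inverse 186.
M/25 = 873751; 873751 ≡ 1 (mod 25), inverse 1.
M/41 = 532775; 532775 ≡ 21 (mod 41); 21·2 ≡ 1, so inverse 2.
M/101 = 216275; 216275 ≡ 34 (mod 101); 34·3 ≡ 1, so inverse 3.
N ≡ 67·103525·186 + 20·873751·1 + 11·532775·2 + 35·216275·3 = 1342033495.
1342033495 mod 21843775 = 9563220.

9563220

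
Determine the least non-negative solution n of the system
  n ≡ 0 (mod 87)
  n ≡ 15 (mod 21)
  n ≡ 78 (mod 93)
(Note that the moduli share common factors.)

Combine the congruences pairwise.
gcd(87, 21) = 3 and 3 | (15 − 0), so the pair is consistent; merging gives n ≡ 435 (mod 609), where 609 = lcm(87, 21).
gcd(609, 93) = 3 and 3 | (78 − 435), so the pair is consistent; merging gives n ≡ 15051 (mod 18879), where 18879 = lcm(609, 93).
The solution is unique modulo lcm(87, 21, 93) = 18879.

15051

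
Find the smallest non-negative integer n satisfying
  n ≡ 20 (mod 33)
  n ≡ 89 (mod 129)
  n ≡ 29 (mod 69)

5894

gcd(33, 129) = 3 and 3 | (89 − 20), so the pair is consistent; merging gives n ≡ 218 (mod 1419), where 1419 = lcm(33, 129).
gcd(1419, 69) = 3 and 3 | (29 − 218), so the pair is consistent; merging gives n ≡ 5894 (mod 32637), where 32637 = lcm(1419, 69).
The solution is unique modulo lcm(33, 129, 69) = 32637.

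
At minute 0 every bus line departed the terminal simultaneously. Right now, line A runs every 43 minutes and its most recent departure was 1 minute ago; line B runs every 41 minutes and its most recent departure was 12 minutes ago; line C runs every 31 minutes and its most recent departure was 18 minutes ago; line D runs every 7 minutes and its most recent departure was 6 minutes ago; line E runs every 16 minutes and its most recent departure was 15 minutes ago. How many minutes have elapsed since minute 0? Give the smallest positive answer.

1975679

The moduli are pairwise coprime; N = 43·41·31·7·16 = 6121136.
N/43 = 142352; 142352 ≡ 22 (mod 43); 22·2 ≡ 1, so inverse 2.
N/41 = 149296; 149296 ≡ 15 (mod 41); 15·11 ≡ 1, so inverse 11.
N/31 = 197456; 197456 ≡ 17 (mod 31); 17·11 ≡ 1, so inverse 11.
N/7 = 874448; 874448 ≡ 1 (mod 7), inverse 1.
N/16 = 382571; 382571 ≡ 11 (mod 16); 11·3 ≡ 1, so inverse 3.
t ≡ 1·142352·2 + 12·149296·11 + 18·197456·11 + 6·874448·1 + 15·382571·3 = 81550447.
81550447 mod 6121136 = 1975679.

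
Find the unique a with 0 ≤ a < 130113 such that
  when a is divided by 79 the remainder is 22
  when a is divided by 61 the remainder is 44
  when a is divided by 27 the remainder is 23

The moduli are pairwise coprime; N = 79·61·27 = 130113.
N/79 = 1647; 1647 ≡ 67 (mod 79); 67·46 ≡ 1, so inverse 46.
N/61 = 2133; 2133 ≡ 59 (mod 61); 59·30 ≡ 1, so inverse 30.
N/27 = 4819; 4819 ≡ 13 (mod 27); 13·25 ≡ 1, so inverse 25.
a ≡ 22·1647·46 + 44·2133·30 + 23·4819·25 = 7253249.
7253249 mod 130113 = 97034.

97034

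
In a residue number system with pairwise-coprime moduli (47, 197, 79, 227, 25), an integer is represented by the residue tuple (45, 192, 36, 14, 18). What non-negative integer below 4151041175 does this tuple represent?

1707307193

From x ≡ 45 (mod 47) write x = 45 + 47t. Substituting into x ≡ 192 (mod 197) gives 47t ≡ 147 (mod 197), and since 47⁻¹ ≡ 109 (mod 197), t ≡ 66. Hence x ≡ 45 + 47·66 = 3147 (mod 9259).
From x ≡ 3147 (mod 9259) write x = 3147 + 9259t. Substituting into x ≡ 36 (mod 79) gives 9259t ≡ 49 (mod 79), and since 16⁻¹ ≡ 5 (mod 79), t ≡ 8. Hence x ≡ 3147 + 9259·8 = 77219 (mod 731461).
From x ≡ 77219 (mod 731461) write x = 77219 + 731461t. Substituting into x ≡ 14 (mod 227) gives 731461t ≡ 202 (mod 227), and since 67⁻¹ ≡ 61 (mod 227), t ≡ 64. Hence x ≡ 77219 + 731461·64 = 46890723 (mod 166041647).
From x ≡ 46890723 (mod 166041647) write x = 46890723 + 166041647t. Substituting into x ≡ 18 (mod 25) gives 166041647t ≡ 20 (mod 25), and since 22⁻¹ ≡ 8 (mod 25), t ≡ 10. Hence x ≡ 46890723 + 166041647·10 = 1707307193 (mod 4151041175).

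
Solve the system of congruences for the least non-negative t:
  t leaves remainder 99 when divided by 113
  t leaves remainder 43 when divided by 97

From t ≡ 99 (mod 113) write t = 99 + 113s. Substituting into t ≡ 43 (mod 97) gives 113s ≡ 41 (mod 97), and since 16⁻¹ ≡ 91 (mod 97), s ≡ 45. Hence t ≡ 99 + 113·45 = 5184 (mod 10961).

5184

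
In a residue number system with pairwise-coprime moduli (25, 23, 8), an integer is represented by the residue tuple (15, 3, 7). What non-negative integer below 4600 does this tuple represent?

The moduli are pairwise coprime; N = 25·23·8 = 4600.
N/25 = 184; 184 ≡ 9 (mod 25); 9·14 ≡ 1, so inverse 14.
N/23 = 200; 200 ≡ 16 (mod 23); 16·13 ≡ 1, so inverse 13.
N/8 = 575; 575 ≡ 7 (mod 8); 7·7 ≡ 1, so inverse 7.
x ≡ 15·184·14 + 3·200·13 + 7·575·7 = 74615.
74615 mod 4600 = 1015.

1015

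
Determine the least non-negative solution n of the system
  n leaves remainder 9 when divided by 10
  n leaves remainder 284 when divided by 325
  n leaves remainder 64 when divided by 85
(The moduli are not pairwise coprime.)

3209

gcd(10, 325) = 5 and 5 | (284 − 9), so the pair is consistent; merging gives n ≡ 609 (mod 650), where 650 = lcm(10, 325).
gcd(650, 85) = 5 and 5 | (64 − 609), so the pair is consistent; merging gives n ≡ 3209 (mod 11050), where 11050 = lcm(650, 85).
The solution is unique modulo lcm(10, 325, 85) = 11050.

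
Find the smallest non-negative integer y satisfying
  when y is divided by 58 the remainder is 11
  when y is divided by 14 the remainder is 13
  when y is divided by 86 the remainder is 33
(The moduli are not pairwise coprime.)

9407

Combine the congruences pairwise.
gcd(58, 14) = 2 and 2 | (13 − 11), so the pair is consistent; merging gives y ≡ 69 (mod 406), where 406 = lcm(58, 14).
gcd(406, 86) = 2 and 2 | (33 − 69), so the pair is consistent; merging gives y ≡ 9407 (mod 17458), where 17458 = lcm(406, 86).
The solution is unique modulo lcm(58, 14, 86) = 17458.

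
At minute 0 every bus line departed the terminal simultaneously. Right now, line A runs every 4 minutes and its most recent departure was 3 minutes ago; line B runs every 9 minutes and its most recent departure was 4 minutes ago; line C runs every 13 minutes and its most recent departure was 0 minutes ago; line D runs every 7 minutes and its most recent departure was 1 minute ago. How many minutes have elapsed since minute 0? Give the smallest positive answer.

715

From t ≡ 3 (mod 4) write t = 3 + 4s. Substituting into t ≡ 4 (mod 9) gives 4s ≡ 1 (mod 9), and since 4⁻¹ ≡ 7 (mod 9), s ≡ 7. Hence t ≡ 3 + 4·7 = 31 (mod 36).
From t ≡ 31 (mod 36) write t = 31 + 36s. Substituting into t ≡ 0 (mod 13) gives 36s ≡ 8 (mod 13), and since 10⁻¹ ≡ 4 (mod 13), s ≡ 6. Hence t ≡ 31 + 36·6 = 247 (mod 468).
From t ≡ 247 (mod 468) write t = 247 + 468s. Substituting into t ≡ 1 (mod 7) gives 468s ≡ 6 (mod 7), and since 6⁻¹ ≡ 6 (mod 7), s ≡ 1. Hence t ≡ 247 + 468·1 = 715 (mod 3276).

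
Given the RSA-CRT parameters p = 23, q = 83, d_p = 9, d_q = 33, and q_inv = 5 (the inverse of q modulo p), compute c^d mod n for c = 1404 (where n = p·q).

m₁ = c^(d_p) mod p: c ≡ 1 (mod 23), and 1^9 mod 23 = 1.
m₂ = c^(d_q) mod q: c ≡ 76 (mod 83), and 76^33 mod 83 = 53.
h = q_inv·(m₁ − m₂) mod p = 5·(1 − 53) mod 23 = 16.
m = m₂ + h·q = 53 + 16·83 = 1381.

1381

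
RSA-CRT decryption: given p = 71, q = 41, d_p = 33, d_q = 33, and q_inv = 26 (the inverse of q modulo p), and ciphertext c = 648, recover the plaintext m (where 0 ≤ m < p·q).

m₁ = c^(d_p) mod p: c ≡ 9 (mod 71), and 9^33 mod 71 = 64.
m₂ = c^(d_q) mod q: c ≡ 33 (mod 41), and 33^33 mod 41 = 20.
h = q_inv·(m₁ − m₂) mod p = 26·(64 − 20) mod 71 = 8.
m = m₂ + h·q = 20 + 8·41 = 348.

348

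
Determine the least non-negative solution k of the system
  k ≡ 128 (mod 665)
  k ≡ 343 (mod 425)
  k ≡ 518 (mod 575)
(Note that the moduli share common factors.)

Combine the congruences pairwise.
gcd(665, 425) = 5 and 5 | (343 − 128), so the pair is consistent; merging gives k ≡ 20743 (mod 56525), where 56525 = lcm(665, 425).
gcd(56525, 575) = 25 and 25 | (518 − 20743), so the pair is consistent; merging gives k ≡ 359893 (mod 1300075), where 1300075 = lcm(56525, 575).
The solution is unique modulo lcm(665, 425, 575) = 1300075.

359893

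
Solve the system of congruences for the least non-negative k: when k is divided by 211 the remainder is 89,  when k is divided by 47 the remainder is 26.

From k ≡ 89 (mod 211) write k = 89 + 211t. Substituting into k ≡ 26 (mod 47) gives 211t ≡ 31 (mod 47), and since 23⁻¹ ≡ 45 (mod 47), t ≡ 32. Hence k ≡ 89 + 211·32 = 6841 (mod 9917).

6841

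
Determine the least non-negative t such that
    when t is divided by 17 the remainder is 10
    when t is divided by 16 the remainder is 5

Combine the congruences pairwise.
From t ≡ 10 (mod 17) write t = 10 + 17s. Substituting into t ≡ 5 (mod 16) gives 17s ≡ 11 (mod 16), and since 1⁻¹ ≡ 1 (mod 16), s ≡ 11. Hence t ≡ 10 + 17·11 = 197 (mod 272).

197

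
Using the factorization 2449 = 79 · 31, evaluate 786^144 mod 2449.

Mod 79: 786 ≡ 75; by Fermat, exponent reduces to 144 mod 78 = 66; 75^66 ≡ 62 (mod 79).
Mod 31: 786 ≡ 11; by Fermat, exponent reduces to 144 mod 30 = 24; 11^24 ≡ 8 (mod 31).
Combine by CRT: x ≡ 62 (mod 79), x ≡ 8 (mod 31) ⇒ x ≡ 2116 (mod 2449).

2116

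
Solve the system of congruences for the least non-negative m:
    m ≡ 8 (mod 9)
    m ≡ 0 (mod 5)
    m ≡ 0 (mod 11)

440

The moduli are pairwise coprime; N = 9·5·11 = 495.
N/9 = 55; 55 ≡ 1 (mod 9), inverse 1.
N/5 = 99; 99 ≡ 4 (mod 5); 4·4 ≡ 1, so inverse 4.
N/11 = 45; 45 ≡ 1 (mod 11), inverse 1.
m ≡ 8·55·1 + 0·99·4 + 0·45·1 = 440.
440 mod 495 = 440.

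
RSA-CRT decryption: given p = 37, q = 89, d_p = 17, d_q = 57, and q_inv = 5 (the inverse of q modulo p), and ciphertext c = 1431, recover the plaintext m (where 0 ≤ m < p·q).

2815

m₁ = c^(d_p) mod p: c ≡ 25 (mod 37), and 25^17 mod 37 = 3.
m₂ = c^(d_q) mod q: c ≡ 7 (mod 89), and 7^57 mod 89 = 56.
h = q_inv·(m₁ − m₂) mod p = 5·(3 − 56) mod 37 = 31.
m = m₂ + h·q = 56 + 31·89 = 2815.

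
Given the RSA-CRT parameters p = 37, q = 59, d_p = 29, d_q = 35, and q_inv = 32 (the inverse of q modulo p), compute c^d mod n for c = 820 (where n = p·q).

m₁ = c^(d_p) mod p: c ≡ 6 (mod 37), and 6^29 mod 37 = 6.
m₂ = c^(d_q) mod q: c ≡ 53 (mod 59), and 53^35 mod 59 = 46.
h = q_inv·(m₁ − m₂) mod p = 32·(6 − 46) mod 37 = 15.
m = m₂ + h·q = 46 + 15·59 = 931.

931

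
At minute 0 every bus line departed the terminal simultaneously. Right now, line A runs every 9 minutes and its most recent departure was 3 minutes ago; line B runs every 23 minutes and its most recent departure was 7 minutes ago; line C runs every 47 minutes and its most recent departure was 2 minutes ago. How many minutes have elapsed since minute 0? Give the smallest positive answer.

The moduli are pairwise coprime; N = 9·23·47 = 9729.
N/9 = 1081; 1081 ≡ 1 (mod 9), inverse 1.
N/23 = 423; 423 ≡ 9 (mod 23); 9·18 ≡ 1, so inverse 18.
N/47 = 207; 207 ≡ 19 (mod 47); 19·5 ≡ 1, so inverse 5.
t ≡ 3·1081·1 + 7·423·18 + 2·207·5 = 58611.
58611 mod 9729 = 237.

237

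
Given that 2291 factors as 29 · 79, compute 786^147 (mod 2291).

1404

Mod 29: 786 ≡ 3; by Fermat, exponent reduces to 147 mod 28 = 7; 3^7 ≡ 12 (mod 29).
Mod 79: 786 ≡ 75; by Fermat, exponent reduces to 147 mod 78 = 69; 75^69 ≡ 61 (mod 79).
Combine by CRT: x ≡ 12 (mod 29), x ≡ 61 (mod 79) ⇒ x ≡ 1404 (mod 2291).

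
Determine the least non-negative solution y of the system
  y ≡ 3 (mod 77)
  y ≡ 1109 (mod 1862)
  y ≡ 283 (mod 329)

222687

gcd(77, 1862) = 7 and 7 | (1109 − 3), so the pair is consistent; merging gives y ≡ 17867 (mod 20482), where 20482 = lcm(77, 1862).
gcd(20482, 329) = 7 and 7 | (283 − 17867), so the pair is consistent; merging gives y ≡ 222687 (mod 962654), where 962654 = lcm(20482, 329).
The solution is unique modulo lcm(77, 1862, 329) = 962654.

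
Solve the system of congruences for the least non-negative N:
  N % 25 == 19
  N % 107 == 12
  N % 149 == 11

155269

The moduli are pairwise coprime; M = 25·107·149 = 398575.
M/25 = 15943; 15943 ≡ 18 (mod 25); 18·7 ≡ 1, so inverse 7.
M/107 = 3725; 3725 ≡ 87 (mod 107); 87·16 ≡ 1, so inverse 16.
M/149 = 2675; 2675 ≡ 142 (mod 149); 142·85 ≡ 1, so inverse 85.
N ≡ 19·15943·7 + 12·3725·16 + 11·2675·85 = 5336744.
5336744 mod 398575 = 155269.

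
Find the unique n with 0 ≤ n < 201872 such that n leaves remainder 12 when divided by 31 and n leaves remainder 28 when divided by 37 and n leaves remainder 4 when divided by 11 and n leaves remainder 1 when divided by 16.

The moduli are pairwise coprime; M = 31·37·11·16 = 201872.
M/31 = 6512; 6512 ≡ 2 (mod 31); 2·16 ≡ 1, so inverse 16.
M/37 = 5456; 5456 ≡ 17 (mod 37); 17·24 ≡ 1, so inverse 24.
M/11 = 18352; 18352 ≡ 4 (mod 11); 4·3 ≡ 1, so inverse 3.
M/16 = 12617; 12617 ≡ 9 (mod 16); 9·9 ≡ 1, so inverse 9.
n ≡ 12·6512·16 + 28·5456·24 + 4·18352·3 + 1·12617·9 = 5250513.
5250513 mod 201872 = 1841.

1841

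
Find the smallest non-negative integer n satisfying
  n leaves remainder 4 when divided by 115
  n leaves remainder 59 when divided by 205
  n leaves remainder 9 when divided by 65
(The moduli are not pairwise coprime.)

36344

Combine the congruences pairwise.
gcd(115, 205) = 5 and 5 | (59 − 4), so the pair is consistent; merging gives n ≡ 3339 (mod 4715), where 4715 = lcm(115, 205).
gcd(4715, 65) = 5 and 5 | (9 − 3339), so the pair is consistent; merging gives n ≡ 36344 (mod 61295), where 61295 = lcm(4715, 65).
The solution is unique modulo lcm(115, 205, 65) = 61295.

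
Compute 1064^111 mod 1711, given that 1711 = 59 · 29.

1263

Mod 59: 1064 ≡ 2; by Fermat, exponent reduces to 111 mod 58 = 53; 2^53 ≡ 24 (mod 59).
Mod 29: 1064 ≡ 20; by Fermat, exponent reduces to 111 mod 28 = 27; 20^27 ≡ 16 (mod 29).
Combine by CRT: x ≡ 24 (mod 59), x ≡ 16 (mod 29) ⇒ x ≡ 1263 (mod 1711).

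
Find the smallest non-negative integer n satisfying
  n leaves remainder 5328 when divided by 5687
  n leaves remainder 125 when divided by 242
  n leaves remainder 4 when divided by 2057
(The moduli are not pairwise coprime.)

Combine the congruences pairwise.
gcd(5687, 242) = 121 and 121 | (125 − 5328), so the pair is consistent; merging gives n ≡ 11015 (mod 11374), where 11374 = lcm(5687, 242).
gcd(11374, 2057) = 121 and 121 | (4 − 11015), so the pair is consistent; merging gives n ≡ 67885 (mod 193358), where 193358 = lcm(11374, 2057).
The solution is unique modulo lcm(5687, 242, 2057) = 193358.

67885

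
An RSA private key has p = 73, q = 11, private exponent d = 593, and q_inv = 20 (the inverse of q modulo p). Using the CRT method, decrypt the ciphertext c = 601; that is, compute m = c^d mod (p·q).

d_p = d mod (p−1) = 593 mod 72 = 17; d_q = d mod (q−1) = 3.
m₁ = c^(d_p) mod p: c ≡ 17 (mod 73), and 17^17 mod 73 = 66.
m₂ = c^(d_q) mod q: c ≡ 7 (mod 11), and 7^3 mod 11 = 2.
h = q_inv·(m₁ − m₂) mod p = 20·(66 − 2) mod 73 = 39.
m = m₂ + h·q = 2 + 39·11 = 431.

431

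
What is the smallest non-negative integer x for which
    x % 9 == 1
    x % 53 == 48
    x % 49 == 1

From x ≡ 1 (mod 9) write x = 1 + 9t. Substituting into x ≡ 48 (mod 53) gives 9t ≡ 47 (mod 53), and since 9⁻¹ ≡ 6 (mod 53), t ≡ 17. Hence x ≡ 1 + 9·17 = 154 (mod 477).
From x ≡ 154 (mod 477) write x = 154 + 477t. Substituting into x ≡ 1 (mod 49) gives 477t ≡ 43 (mod 49), and since 36⁻¹ ≡ 15 (mod 49), t ≡ 8. Hence x ≡ 154 + 477·8 = 3970 (mod 23373).

3970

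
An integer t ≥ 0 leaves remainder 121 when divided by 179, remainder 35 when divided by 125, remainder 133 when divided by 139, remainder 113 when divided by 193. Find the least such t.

374864785

The moduli are pairwise coprime; N = 179·125·139·193 = 600254125.
N/179 = 3353375; 3353375 ≡ 168 (mod 179); 168·65 ≡ 1, so inverse 65.
N/125 = 4802033; 4802033 ≡ 33 (mod 125); 33·72 ≡ 1, so inverse 72.
N/139 = 4318375; 4318375 ≡ 62 (mod 139); 62·74 ≡ 1, so inverse 74.
N/193 = 3110125; 3110125 ≡ 123 (mod 193); 123·102 ≡ 1, so inverse 102.
t ≡ 121·3353375·65 + 35·4802033·72 + 133·4318375·74 + 113·3110125·102 = 116824165035.
116824165035 mod 600254125 = 374864785.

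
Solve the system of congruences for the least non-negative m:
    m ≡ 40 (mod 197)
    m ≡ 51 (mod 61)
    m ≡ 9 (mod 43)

344396

The moduli are pairwise coprime; N = 197·61·43 = 516731.
N/197 = 2623; 2623 ≡ 62 (mod 197); 62·143 ≡ 1, so inverse 143.
N/61 = 8471; 8471 ≡ 53 (mod 61); 53·38 ≡ 1, so inverse 38.
N/43 = 12017; 12017 ≡ 20 (mod 43); 20·28 ≡ 1, so inverse 28.
m ≡ 40·2623·143 + 51·8471·38 + 9·12017·28 = 34448642.
34448642 mod 516731 = 344396.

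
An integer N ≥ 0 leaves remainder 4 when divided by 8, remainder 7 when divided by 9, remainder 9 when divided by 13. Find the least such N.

412

The moduli are pairwise coprime; M = 8·9·13 = 936.
M/8 = 117; 117 ≡ 5 (mod 8); 5·5 ≡ 1, so inverse 5.
M/9 = 104; 104 ≡ 5 (mod 9); 5·2 ≡ 1, so inverse 2.
M/13 = 72; 72 ≡ 7 (mod 13); 7·2 ≡ 1, so inverse 2.
N ≡ 4·117·5 + 7·104·2 + 9·72·2 = 5092.
5092 mod 936 = 412.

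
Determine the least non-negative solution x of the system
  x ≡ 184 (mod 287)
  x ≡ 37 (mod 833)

Combine the congruences pairwise.
gcd(287, 833) = 7 and 7 | (37 − 184), so the pair is consistent; merging gives x ≡ 4202 (mod 34153), where 34153 = lcm(287, 833).
The solution is unique modulo lcm(287, 833) = 34153.

4202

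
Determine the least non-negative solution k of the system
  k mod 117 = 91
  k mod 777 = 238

Combine the congruences pairwise.
gcd(117, 777) = 3 and 3 | (238 − 91), so the pair is consistent; merging gives k ≡ 18109 (mod 30303), where 30303 = lcm(117, 777).
The solution is unique modulo lcm(117, 777) = 30303.

18109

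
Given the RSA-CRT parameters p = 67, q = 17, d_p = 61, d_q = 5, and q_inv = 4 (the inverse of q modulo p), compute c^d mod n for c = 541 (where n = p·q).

522

m₁ = c^(d_p) mod p: c ≡ 5 (mod 67), and 5^61 mod 67 = 53.
m₂ = c^(d_q) mod q: c ≡ 14 (mod 17), and 14^5 mod 17 = 12.
h = q_inv·(m₁ − m₂) mod p = 4·(53 − 12) mod 67 = 30.
m = m₂ + h·q = 12 + 30·17 = 522.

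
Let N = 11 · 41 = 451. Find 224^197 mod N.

434

Mod 11: 224 ≡ 4; by Fermat, exponent reduces to 197 mod 10 = 7; 4^7 ≡ 5 (mod 11).
Mod 41: 224 ≡ 19; by Fermat, exponent reduces to 197 mod 40 = 37; 19^37 ≡ 24 (mod 41).
Combine by CRT: x ≡ 5 (mod 11), x ≡ 24 (mod 41) ⇒ x ≡ 434 (mod 451).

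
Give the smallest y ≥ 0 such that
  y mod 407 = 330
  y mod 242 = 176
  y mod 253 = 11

81730

gcd(407, 242) = 11 and 11 | (176 − 330), so the pair is consistent; merging gives y ≡ 1144 (mod 8954), where 8954 = lcm(407, 242).
gcd(8954, 253) = 11 and 11 | (11 − 1144), so the pair is consistent; merging gives y ≡ 81730 (mod 205942), where 205942 = lcm(8954, 253).
The solution is unique modulo lcm(407, 242, 253) = 205942.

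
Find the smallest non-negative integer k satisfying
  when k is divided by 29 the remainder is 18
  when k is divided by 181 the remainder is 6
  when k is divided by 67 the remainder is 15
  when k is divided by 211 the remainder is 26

The moduli are pairwise coprime; N = 29·181·67·211 = 74205113.
N/29 = 2558797; 2558797 ≡ 11 (mod 29); 11·8 ≡ 1, so inverse 8.
N/181 = 409973; 409973 ≡ 8 (mod 181); 8·68 ≡ 1, so inverse 68.
N/67 = 1107539; 1107539 ≡ 29 (mod 67); 29·37 ≡ 1, so inverse 37.
N/211 = 351683; 351683 ≡ 157 (mod 211); 157·168 ≡ 1, so inverse 168.
k ≡ 18·2558797·8 + 6·409973·68 + 15·1107539·37 + 26·351683·168 = 2686571241.
2686571241 mod 74205113 = 15187173.

15187173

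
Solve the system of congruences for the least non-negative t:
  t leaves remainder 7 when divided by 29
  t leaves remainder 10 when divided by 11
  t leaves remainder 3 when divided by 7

703

The moduli are pairwise coprime; N = 29·11·7 = 2233.
N/29 = 77; 77 ≡ 19 (mod 29); 19·26 ≡ 1, so inverse 26.
N/11 = 203; 203 ≡ 5 (mod 11); 5·9 ≡ 1, so inverse 9.
N/7 = 319; 319 ≡ 4 (mod 7); 4·2 ≡ 1, so inverse 2.
t ≡ 7·77·26 + 10·203·9 + 3·319·2 = 34198.
34198 mod 2233 = 703.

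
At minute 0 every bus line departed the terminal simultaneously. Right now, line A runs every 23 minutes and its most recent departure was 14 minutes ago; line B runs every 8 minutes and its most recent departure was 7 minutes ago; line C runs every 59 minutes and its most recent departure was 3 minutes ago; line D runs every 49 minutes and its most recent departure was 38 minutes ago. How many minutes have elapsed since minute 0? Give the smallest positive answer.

232935

The moduli are pairwise coprime; N = 23·8·59·49 = 531944.
N/23 = 23128; 23128 ≡ 13 (mod 23); 13·16 ≡ 1, so inverse 16.
N/8 = 66493; 66493 ≡ 5 (mod 8); 5·5 ≡ 1, so inverse 5.
N/59 = 9016; 9016 ≡ 48 (mod 59); 48·16 ≡ 1, so inverse 16.
N/49 = 10856; 10856 ≡ 27 (mod 49); 27·20 ≡ 1, so inverse 20.
t ≡ 14·23128·16 + 7·66493·5 + 3·9016·16 + 38·10856·20 = 16191255.
16191255 mod 531944 = 232935.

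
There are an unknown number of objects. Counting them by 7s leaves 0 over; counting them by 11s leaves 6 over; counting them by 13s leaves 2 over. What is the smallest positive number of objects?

28

The moduli are pairwise coprime; M = 7·11·13 = 1001.
M/7 = 143; 143 ≡ 3 (mod 7); 3·5 ≡ 1, so inverse 5.
M/11 = 91; 91 ≡ 3 (mod 11); 3·4 ≡ 1, so inverse 4.
M/13 = 77; 77 ≡ 12 (mod 13); 12·12 ≡ 1, so inverse 12.
N ≡ 0·143·5 + 6·91·4 + 2·77·12 = 4032.
4032 mod 1001 = 28.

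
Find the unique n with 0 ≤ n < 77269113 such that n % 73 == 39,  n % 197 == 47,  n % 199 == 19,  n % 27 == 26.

60257816

The moduli are pairwise coprime; M = 73·197·199·27 = 77269113.
M/73 = 1058481; 1058481 ≡ 54 (mod 73); 54·23 ≡ 1, so inverse 23.
M/197 = 392229; 392229 ≡ 2 (mod 197); 2·99 ≡ 1, so inverse 99.
M/199 = 388287; 388287 ≡ 38 (mod 199); 38·110 ≡ 1, so inverse 110.
M/27 = 2861819; 2861819 ≡ 8 (mod 27); 8·17 ≡ 1, so inverse 17.
n ≡ 39·1058481·23 + 47·392229·99 + 19·388287·110 + 26·2861819·17 = 4850942822.
4850942822 mod 77269113 = 60257816.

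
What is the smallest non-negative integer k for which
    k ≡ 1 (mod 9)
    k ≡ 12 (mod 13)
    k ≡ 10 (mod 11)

The moduli are pairwise coprime; N = 9·13·11 = 1287.
N/9 = 143; 143 ≡ 8 (mod 9); 8·8 ≡ 1, so inverse 8.
N/13 = 99; 99 ≡ 8 (mod 13); 8·5 ≡ 1, so inverse 5.
N/11 = 117; 117 ≡ 7 (mod 11); 7·8 ≡ 1, so inverse 8.
k ≡ 1·143·8 + 12·99·5 + 10·117·8 = 16444.
16444 mod 1287 = 1000.

1000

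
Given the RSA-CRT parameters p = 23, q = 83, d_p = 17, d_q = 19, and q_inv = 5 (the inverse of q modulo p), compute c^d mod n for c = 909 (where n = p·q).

1297

m₁ = c^(d_p) mod p: c ≡ 12 (mod 23), and 12^17 mod 23 = 9.
m₂ = c^(d_q) mod q: c ≡ 79 (mod 83), and 79^19 mod 83 = 52.
h = q_inv·(m₁ − m₂) mod p = 5·(9 − 52) mod 23 = 15.
m = m₂ + h·q = 52 + 15·83 = 1297.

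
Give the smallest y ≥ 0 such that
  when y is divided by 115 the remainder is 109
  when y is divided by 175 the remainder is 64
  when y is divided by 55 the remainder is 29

27364

gcd(115, 175) = 5 and 5 | (64 − 109), so the pair is consistent; merging gives y ≡ 3214 (mod 4025), where 4025 = lcm(115, 175).
gcd(4025, 55) = 5 and 5 | (29 − 3214), so the pair is consistent; merging gives y ≡ 27364 (mod 44275), where 44275 = lcm(4025, 55).
The solution is unique modulo lcm(115, 175, 55) = 44275.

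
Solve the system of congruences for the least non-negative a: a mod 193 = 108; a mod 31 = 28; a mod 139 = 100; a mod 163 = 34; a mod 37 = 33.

From a ≡ 108 (mod 193) write a = 108 + 193t. Substituting into a ≡ 28 (mod 31) gives 193t ≡ 13 (mod 31), and since 7⁻¹ ≡ 9 (mod 31), t ≡ 24. Hence a ≡ 108 + 193·24 = 4740 (mod 5983).
From a ≡ 4740 (mod 5983) write a = 4740 + 5983t. Substituting into a ≡ 100 (mod 139) gives 5983t ≡ 86 (mod 139), and since 6⁻¹ ≡ 116 (mod 139), t ≡ 107. Hence a ≡ 4740 + 5983·107 = 644921 (mod 831637).
From a ≡ 644921 (mod 831637) write a = 644921 + 831637t. Substituting into a ≡ 34 (mod 163) gives 831637t ≡ 104 (mod 163), and since 11⁻¹ ≡ 89 (mod 163), t ≡ 128. Hence a ≡ 644921 + 831637·128 = 107094457 (mod 135556831).
From a ≡ 107094457 (mod 135556831) write a = 107094457 + 135556831t. Substituting into a ≡ 33 (mod 37) gives 135556831t ≡ 4 (mod 37), and since 5⁻¹ ≡ 15 (mod 37), t ≡ 23. Hence a ≡ 107094457 + 135556831·23 = 3224901570 (mod 5015602747).

3224901570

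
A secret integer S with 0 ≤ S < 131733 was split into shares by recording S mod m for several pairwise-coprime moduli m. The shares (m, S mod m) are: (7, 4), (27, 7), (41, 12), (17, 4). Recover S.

The moduli are pairwise coprime; N = 7·27·41·17 = 131733.
N/7 = 18819; 18819 ≡ 3 (mod 7); 3·5 ≡ 1, so inverse 5.
N/27 = 4879; 4879 ≡ 19 (mod 27); 19·10 ≡ 1, so inverse 10.
N/41 = 3213; 3213 ≡ 15 (mod 41); 15·11 ≡ 1, so inverse 11.
N/17 = 7749; 7749 ≡ 14 (mod 17); 14·11 ≡ 1, so inverse 11.
S ≡ 4·18819·5 + 7·4879·10 + 12·3213·11 + 4·7749·11 = 1482982.
1482982 mod 131733 = 33919.

33919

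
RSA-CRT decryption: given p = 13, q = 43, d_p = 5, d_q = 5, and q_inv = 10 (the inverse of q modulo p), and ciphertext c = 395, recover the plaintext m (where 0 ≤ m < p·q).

m₁ = c^(d_p) mod p: c ≡ 5 (mod 13), and 5^5 mod 13 = 5.
m₂ = c^(d_q) mod q: c ≡ 8 (mod 43), and 8^5 mod 43 = 2.
h = q_inv·(m₁ − m₂) mod p = 10·(5 − 2) mod 13 = 4.
m = m₂ + h·q = 2 + 4·43 = 174.

174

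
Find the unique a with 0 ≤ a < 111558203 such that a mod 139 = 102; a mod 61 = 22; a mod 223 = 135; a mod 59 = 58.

8016093

From a ≡ 102 (mod 139) write a = 102 + 139t. Substituting into a ≡ 22 (mod 61) gives 139t ≡ 42 (mod 61), and since 17⁻¹ ≡ 18 (mod 61), t ≡ 24. Hence a ≡ 102 + 139·24 = 3438 (mod 8479).
From a ≡ 3438 (mod 8479) write a = 3438 + 8479t. Substituting into a ≡ 135 (mod 223) gives 8479t ≡ 42 (mod 223), and since 5⁻¹ ≡ 134 (mod 223), t ≡ 53. Hence a ≡ 3438 + 8479·53 = 452825 (mod 1890817).
From a ≡ 452825 (mod 1890817) write a = 452825 + 1890817t. Substituting into a ≡ 58 (mod 59) gives 1890817t ≡ 58 (mod 59), and since 44⁻¹ ≡ 55 (mod 59), t ≡ 4. Hence a ≡ 452825 + 1890817·4 = 8016093 (mod 111558203).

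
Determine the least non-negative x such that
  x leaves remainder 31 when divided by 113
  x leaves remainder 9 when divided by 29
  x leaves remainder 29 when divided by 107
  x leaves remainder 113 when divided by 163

46715587

Combine the congruences pairwise.
From x ≡ 31 (mod 113) write x = 31 + 113t. Substituting into x ≡ 9 (mod 29) gives 113t ≡ 7 (mod 29), and since 26⁻¹ ≡ 19 (mod 29), t ≡ 17. Hence x ≡ 31 + 113·17 = 1952 (mod 3277).
From x ≡ 1952 (mod 3277) write x = 1952 + 3277t. Substituting into x ≡ 29 (mod 107) gives 3277t ≡ 3 (mod 107), and since 67⁻¹ ≡ 8 (mod 107), t ≡ 24. Hence x ≡ 1952 + 3277·24 = 80600 (mod 350639).
From x ≡ 80600 (mod 350639) write x = 80600 + 350639t. Substituting into x ≡ 113 (mod 163) gives 350639t ≡ 35 (mod 163), and since 26⁻¹ ≡ 69 (mod 163), t ≡ 133. Hence x ≡ 80600 + 350639·133 = 46715587 (mod 57154157).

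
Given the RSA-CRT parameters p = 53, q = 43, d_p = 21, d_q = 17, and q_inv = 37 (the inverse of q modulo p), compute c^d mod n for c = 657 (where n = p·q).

1535

m₁ = c^(d_p) mod p: c ≡ 21 (mod 53), and 21^21 mod 53 = 51.
m₂ = c^(d_q) mod q: c ≡ 12 (mod 43), and 12^17 mod 43 = 30.
h = q_inv·(m₁ − m₂) mod p = 37·(51 − 30) mod 53 = 35.
m = m₂ + h·q = 30 + 35·43 = 1535.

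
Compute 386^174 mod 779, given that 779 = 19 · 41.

292

Mod 19: 386 ≡ 6; by Fermat, exponent reduces to 174 mod 18 = 12; 6^12 ≡ 7 (mod 19).
Mod 41: 386 ≡ 17; by Fermat, exponent reduces to 174 mod 40 = 14; 17^14 ≡ 5 (mod 41).
Combine by CRT: x ≡ 7 (mod 19), x ≡ 5 (mod 41) ⇒ x ≡ 292 (mod 779).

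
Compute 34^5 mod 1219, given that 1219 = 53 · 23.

856

Mod 53: 34 ≡ 34; 34^5 ≡ 8 (mod 53).
Mod 23: 34 ≡ 11; 11^5 ≡ 5 (mod 23).
Combine by CRT: x ≡ 8 (mod 53), x ≡ 5 (mod 23) ⇒ x ≡ 856 (mod 1219).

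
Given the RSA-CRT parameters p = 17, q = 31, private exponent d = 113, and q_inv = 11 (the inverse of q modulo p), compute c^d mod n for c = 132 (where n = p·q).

d_p = d mod (p−1) = 113 mod 16 = 1; d_q = d mod (q−1) = 23.
m₁ = c^(d_p) mod p: c ≡ 13 (mod 17), and 13^1 mod 17 = 13.
m₂ = c^(d_q) mod q: c ≡ 8 (mod 31), and 8^23 mod 31 = 16.
h = q_inv·(m₁ − m₂) mod p = 11·(13 − 16) mod 17 = 1.
m = m₂ + h·q = 16 + 1·31 = 47.

47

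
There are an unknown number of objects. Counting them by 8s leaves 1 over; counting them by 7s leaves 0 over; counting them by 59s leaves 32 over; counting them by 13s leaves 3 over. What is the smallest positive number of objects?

The moduli are pairwise coprime; M = 8·7·59·13 = 42952.
M/8 = 5369; 5369 ≡ 1 (mod 8), inverse 1.
M/7 = 6136; 6136 ≡ 4 (mod 7); 4·2 ≡ 1, so inverse 2.
M/59 = 728; 728 ≡ 20 (mod 59); 20·3 ≡ 1, so inverse 3.
M/13 = 3304; 3304 ≡ 2 (mod 13); 2·7 ≡ 1, so inverse 7.
N ≡ 1·5369·1 + 0·6136·2 + 32·728·3 + 3·3304·7 = 144641.
144641 mod 42952 = 15785.

15785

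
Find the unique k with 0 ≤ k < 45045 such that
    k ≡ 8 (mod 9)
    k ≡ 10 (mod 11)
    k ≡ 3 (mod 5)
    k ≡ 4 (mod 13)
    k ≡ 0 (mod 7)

The moduli are pairwise coprime; N = 9·11·5·13·7 = 45045.
N/9 = 5005; 5005 ≡ 1 (mod 9), inverse 1.
N/11 = 4095; 4095 ≡ 3 (mod 11); 3·4 ≡ 1, so inverse 4.
N/5 = 9009; 9009 ≡ 4 (mod 5); 4·4 ≡ 1, so inverse 4.
N/13 = 3465; 3465 ≡ 7 (mod 13); 7·2 ≡ 1, so inverse 2.
N/7 = 6435; 6435 ≡ 2 (mod 7); 2·4 ≡ 1, so inverse 4.
k ≡ 8·5005·1 + 10·4095·4 + 3·9009·4 + 4·3465·2 + 0·6435·4 = 339668.
339668 mod 45045 = 24353.

24353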